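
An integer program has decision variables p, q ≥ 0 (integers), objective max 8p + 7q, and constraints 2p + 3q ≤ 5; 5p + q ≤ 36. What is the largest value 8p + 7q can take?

The continuous relaxation peaks at (2.5, 0) with value 20.00; rounding to a feasible lattice point costs some objective.
(p,q)=(2,0): 2·2+3·0=4≤5, 5·2+1·0=10≤36, objective 16.
(p,q)=(1,1): 2·1+3·1=5≤5, 5·1+1·1=6≤36, objective 15.
(p,q)=(1,0): 2·1+3·0=2≤5, 5·1+1·0=5≤36, objective 8.
The best lattice point is (2,0), giving 16.

16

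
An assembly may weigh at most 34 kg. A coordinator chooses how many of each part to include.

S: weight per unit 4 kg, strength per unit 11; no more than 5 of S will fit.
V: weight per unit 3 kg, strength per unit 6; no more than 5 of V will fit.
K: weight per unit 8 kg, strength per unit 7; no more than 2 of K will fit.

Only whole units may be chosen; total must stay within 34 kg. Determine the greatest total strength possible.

79

Take 5×S and 4×V: weight 32 ≤ 34, strength 5·11 + 4·6 = 79.
S has the best ratio (11/4) and is taken to its limit of 5; remaining capacity is filled optimally with the others.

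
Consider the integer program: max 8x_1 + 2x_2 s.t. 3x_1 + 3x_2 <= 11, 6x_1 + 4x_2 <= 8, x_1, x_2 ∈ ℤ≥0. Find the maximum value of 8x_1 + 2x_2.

Relaxing integrality, the LP optimum is 10.67 at (x_1,x_2) = (1.33, 0), which is not an integer point.
(x_1,x_2)=(1,0): 3·1+3·0=3≤11, 6·1+4·0=6≤8, objective 8.
(x_1,x_2)=(0,1): 3·0+3·1=3≤11, 6·0+4·1=4≤8, objective 2.
Maximum is 8 at (x_1,x_2)=(1,0).

8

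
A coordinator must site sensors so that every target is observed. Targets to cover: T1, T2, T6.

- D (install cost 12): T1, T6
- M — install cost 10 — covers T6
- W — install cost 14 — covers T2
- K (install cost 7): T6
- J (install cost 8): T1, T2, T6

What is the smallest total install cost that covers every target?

J alone covers T1, T2, T6 — every target.
Total install cost: 8.
No cover costs less than 8.

8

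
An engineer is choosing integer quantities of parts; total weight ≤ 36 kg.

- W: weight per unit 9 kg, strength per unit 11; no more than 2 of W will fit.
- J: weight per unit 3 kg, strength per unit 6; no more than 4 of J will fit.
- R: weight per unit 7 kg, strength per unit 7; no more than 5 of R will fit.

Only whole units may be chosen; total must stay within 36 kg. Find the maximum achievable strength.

J has the best ratio (6/3); taking only J gives at most 4×6 = 24 (stopped by the supply cap of 4).
Mixing does better — 1×W, 4×J, and 2×R: weight 35 ≤ 36, strength 1·11 + 4·6 + 2·7 = 49.

49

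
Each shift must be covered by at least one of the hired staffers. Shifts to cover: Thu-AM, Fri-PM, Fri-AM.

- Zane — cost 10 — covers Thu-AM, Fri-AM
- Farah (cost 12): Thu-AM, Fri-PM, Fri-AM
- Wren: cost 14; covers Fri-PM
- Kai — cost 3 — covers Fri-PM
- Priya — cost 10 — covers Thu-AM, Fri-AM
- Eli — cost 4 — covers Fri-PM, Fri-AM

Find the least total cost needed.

Farah alone covers Thu-AM, Fri-PM, Fri-AM — every shift.
Total cost: 12.

12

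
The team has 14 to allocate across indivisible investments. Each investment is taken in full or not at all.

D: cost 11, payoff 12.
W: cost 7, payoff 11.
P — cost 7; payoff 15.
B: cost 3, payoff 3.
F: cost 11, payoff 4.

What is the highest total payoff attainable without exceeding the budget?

26

P + B: cost 7 + 3 = 10 ≤ 14, payoff 15 + 3 = 18.
P: cost 7 ≤ 14, payoff 15.
W + P: cost 7 + 7 = 14 ≤ 14, payoff 11 + 15 = 26.
Best is W and P with total payoff 26.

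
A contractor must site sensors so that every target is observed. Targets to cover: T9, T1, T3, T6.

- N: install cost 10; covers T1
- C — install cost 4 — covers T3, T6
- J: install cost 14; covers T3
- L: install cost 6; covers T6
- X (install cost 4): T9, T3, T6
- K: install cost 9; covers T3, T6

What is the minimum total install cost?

14

Choose N and X: together they cover T9, T1, T3, T6 — every target.
Total install cost: 10 + 4 = 14.
No cover costs less than 14.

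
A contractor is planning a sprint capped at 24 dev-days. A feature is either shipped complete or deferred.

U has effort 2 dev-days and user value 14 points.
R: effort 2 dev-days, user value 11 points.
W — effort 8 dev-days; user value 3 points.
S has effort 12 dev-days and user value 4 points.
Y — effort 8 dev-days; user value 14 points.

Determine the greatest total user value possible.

This is an integer program with binary decision variables.
Take U, R, S, and Y: effort 2 + 2 + 12 + 8 = 24 ≤ 24, user value 14 + 11 + 4 + 14 = 43.
No other feasible combination does better.

43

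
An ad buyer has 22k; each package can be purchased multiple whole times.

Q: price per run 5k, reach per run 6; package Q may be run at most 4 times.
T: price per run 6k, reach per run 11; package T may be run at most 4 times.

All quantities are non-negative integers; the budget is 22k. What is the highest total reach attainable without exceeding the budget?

This is a bounded integer knapsack.
2×Q and 2×T: price 22 ≤ 22, reach 2·6 + 2·11 = 34.
3×T: price 18 ≤ 22, reach 3·11 = 33.
Best is 34.

34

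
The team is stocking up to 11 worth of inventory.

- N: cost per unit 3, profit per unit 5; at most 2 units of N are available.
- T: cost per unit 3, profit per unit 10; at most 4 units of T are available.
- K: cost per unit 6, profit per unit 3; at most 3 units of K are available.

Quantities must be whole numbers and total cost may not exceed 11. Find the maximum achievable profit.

30

T has the best ratio (10/3); taking only T gives at most 3×10 = 30 (stopped by the cost limit).
Optimal: 3×T: cost 9 ≤ 11, profit 3·10 = 30.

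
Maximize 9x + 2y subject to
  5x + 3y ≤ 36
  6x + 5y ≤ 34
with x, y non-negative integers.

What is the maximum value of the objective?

45

(x,y)=(5,0) is feasible, giving 45.
(x,y)=(4,1) is feasible, giving 38.
The best lattice point is (5,0), giving 45.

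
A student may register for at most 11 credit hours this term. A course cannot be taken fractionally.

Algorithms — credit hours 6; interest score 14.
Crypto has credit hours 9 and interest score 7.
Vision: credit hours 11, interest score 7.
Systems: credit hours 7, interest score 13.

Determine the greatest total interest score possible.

14

Take Algorithms: credit hours 6 ≤ 11, interest score 14.
No other feasible combination does better.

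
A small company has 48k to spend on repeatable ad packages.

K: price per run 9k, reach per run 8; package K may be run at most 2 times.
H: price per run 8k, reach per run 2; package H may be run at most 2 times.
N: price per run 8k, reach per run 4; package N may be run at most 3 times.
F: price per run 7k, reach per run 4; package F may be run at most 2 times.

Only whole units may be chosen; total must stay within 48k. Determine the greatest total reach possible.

2×K, 1×H, 1×N, and 2×F: price 48 ≤ 48, reach 2·8 + 1·2 + 1·4 + 2·4 = 30.
2×K, 2×N, and 2×F: price 48 ≤ 48, reach 2·8 + 2·4 + 2·4 = 32.
Best is 32.

32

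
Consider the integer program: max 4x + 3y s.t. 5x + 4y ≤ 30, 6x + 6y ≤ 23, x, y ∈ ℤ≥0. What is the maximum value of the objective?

(x,y)=(3,0) is feasible, giving 12.
(x,y)=(2,1) is feasible, giving 11.
Maximum is 12 at (x,y)=(3,0).

12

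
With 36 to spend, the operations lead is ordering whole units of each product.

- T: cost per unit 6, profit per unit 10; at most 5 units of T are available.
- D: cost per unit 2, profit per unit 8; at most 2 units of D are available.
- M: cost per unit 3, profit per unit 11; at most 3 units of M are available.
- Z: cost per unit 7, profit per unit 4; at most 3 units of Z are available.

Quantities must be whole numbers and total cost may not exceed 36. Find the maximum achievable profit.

81

D has the best ratio (8/2); taking only D gives at most 2×8 = 16 (stopped by the supply cap of 2).
Mixing does better — 4×T, 1×D, and 3×M: cost 35 ≤ 36, profit 4·10 + 1·8 + 3·11 = 81.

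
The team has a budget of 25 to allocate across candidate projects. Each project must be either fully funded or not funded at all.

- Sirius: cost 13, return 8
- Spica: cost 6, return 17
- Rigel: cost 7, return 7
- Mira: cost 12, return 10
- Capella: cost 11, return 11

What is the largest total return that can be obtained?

Allowing fractional choices, the relaxed optimum would be about 35.8, but projects are indivisible.
Spica + Rigel + Mira: cost 6 + 7 + 12 = 25 ≤ 25, return 17 + 7 + 10 = 34.
Spica + Capella: cost 6 + 11 = 17 ≤ 25, return 17 + 11 = 28.
Spica + Rigel + Capella: cost 6 + 7 + 11 = 24 ≤ 25, return 17 + 7 + 11 = 35.
Best is Spica, Rigel, and Capella with total return 35.

35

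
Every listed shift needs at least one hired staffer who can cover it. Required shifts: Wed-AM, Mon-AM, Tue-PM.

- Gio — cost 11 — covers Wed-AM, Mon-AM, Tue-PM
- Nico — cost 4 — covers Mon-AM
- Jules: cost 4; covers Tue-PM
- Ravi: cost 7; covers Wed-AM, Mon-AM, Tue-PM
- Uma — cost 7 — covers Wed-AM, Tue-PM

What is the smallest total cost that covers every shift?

7

This is a weighted set-cover instance.
Ravi alone covers Wed-AM, Mon-AM, Tue-PM — every shift.
Total cost: 7.
No cover costs less than 7.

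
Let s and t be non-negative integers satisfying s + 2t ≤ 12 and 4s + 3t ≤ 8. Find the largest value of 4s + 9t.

Relaxing integrality, the LP optimum is 24.00 at (s,t) = (0, 2.67), which is not an integer point.
(s,t)=(0,2): 1·0+2·2=4≤12, 4·0+3·2=6≤8, objective 18.
(s,t)=(1,1): 1·1+2·1=3≤12, 4·1+3·1=7≤8, objective 13.
(s,t)=(0,1): 1·0+2·1=2≤12, 4·0+3·1=3≤8, objective 9.
The best lattice point is (0,2), giving 18.

18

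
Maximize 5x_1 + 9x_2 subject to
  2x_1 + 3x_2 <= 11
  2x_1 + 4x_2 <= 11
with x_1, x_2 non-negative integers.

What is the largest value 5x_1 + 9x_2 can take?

Relaxing integrality, the LP optimum is 27.50 at (x_1,x_2) = (5.5, 0), which is not an integer point.
(x_1,x_2)=(5,0) is feasible, giving 25.
(x_1,x_2)=(4,0) is feasible, giving 20.
The best lattice point is (5,0), giving 25.

25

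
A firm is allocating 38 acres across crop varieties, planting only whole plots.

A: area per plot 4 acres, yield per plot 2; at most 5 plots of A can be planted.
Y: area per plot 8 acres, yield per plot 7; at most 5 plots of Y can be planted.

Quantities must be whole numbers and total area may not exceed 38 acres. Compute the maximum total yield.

This is a bounded integer knapsack.
Y has the best ratio (7/8); taking only Y gives at most 4×7 = 28 (stopped by the area limit).
Mixing does better — 1×A and 4×Y: area 36 ≤ 38, yield 1·2 + 4·7 = 30.

30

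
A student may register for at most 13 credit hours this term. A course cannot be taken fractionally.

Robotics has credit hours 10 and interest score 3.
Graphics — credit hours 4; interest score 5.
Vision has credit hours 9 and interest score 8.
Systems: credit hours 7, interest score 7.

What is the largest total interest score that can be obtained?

Allowing fractional choices, the relaxed optimum would be about 13.8, but courses are indivisible.
Vision: credit hours 9 ≤ 13, interest score 8.
Graphics + Vision: credit hours 4 + 9 = 13 ≤ 13, interest score 5 + 8 = 13.
Graphics + Systems: credit hours 4 + 7 = 11 ≤ 13, interest score 5 + 7 = 12.
Best is Graphics and Vision with total interest score 13.

13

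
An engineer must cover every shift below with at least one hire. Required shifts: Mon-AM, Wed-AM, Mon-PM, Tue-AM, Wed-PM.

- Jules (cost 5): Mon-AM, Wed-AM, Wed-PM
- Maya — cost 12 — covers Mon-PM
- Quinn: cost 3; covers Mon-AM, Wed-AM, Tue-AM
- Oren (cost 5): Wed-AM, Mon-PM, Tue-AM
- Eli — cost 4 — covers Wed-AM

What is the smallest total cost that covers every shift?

Choose Jules and Oren: together they cover Mon-AM, Wed-AM, Mon-PM, Tue-AM, Wed-PM — every shift.
Total cost: 5 + 5 = 10.

10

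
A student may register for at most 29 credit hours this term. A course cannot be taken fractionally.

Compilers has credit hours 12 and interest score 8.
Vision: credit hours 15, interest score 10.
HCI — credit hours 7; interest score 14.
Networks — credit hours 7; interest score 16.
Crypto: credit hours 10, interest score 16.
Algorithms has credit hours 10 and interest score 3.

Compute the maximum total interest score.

46

Treat it as a binary knapsack problem.
Take HCI, Networks, and Crypto: credit hours 7 + 7 + 10 = 24 ≤ 29, interest score 14 + 16 + 16 = 46.
No other feasible combination does better.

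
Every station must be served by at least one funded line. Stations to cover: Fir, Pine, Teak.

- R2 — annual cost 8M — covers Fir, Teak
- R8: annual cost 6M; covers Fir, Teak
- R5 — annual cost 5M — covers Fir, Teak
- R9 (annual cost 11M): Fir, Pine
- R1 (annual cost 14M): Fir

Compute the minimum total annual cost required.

Choose R5 and R9: together they cover Fir, Pine, Teak — every station.
Total annual cost: 5 + 11 = 16.
No cover costs less than 16.

16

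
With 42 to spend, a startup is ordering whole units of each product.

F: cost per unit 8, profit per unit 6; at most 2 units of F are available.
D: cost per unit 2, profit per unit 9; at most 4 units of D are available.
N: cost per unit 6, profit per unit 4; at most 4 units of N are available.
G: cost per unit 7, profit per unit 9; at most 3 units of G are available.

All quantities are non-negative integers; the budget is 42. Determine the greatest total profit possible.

Take 4×D, 2×N, and 3×G: cost 41 ≤ 42, profit 4·9 + 2·4 + 3·9 = 71.
D has the best ratio (9/2) and is taken to its limit of 4; remaining capacity is filled optimally with the others.

71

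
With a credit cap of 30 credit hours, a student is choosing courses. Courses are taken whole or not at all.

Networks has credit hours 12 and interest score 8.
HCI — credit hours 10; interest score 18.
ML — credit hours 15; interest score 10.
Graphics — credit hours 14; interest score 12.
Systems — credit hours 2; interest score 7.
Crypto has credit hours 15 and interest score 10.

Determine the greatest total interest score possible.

37

Take HCI, Graphics, and Systems: credit hours 10 + 14 + 2 = 26 ≤ 30, interest score 18 + 12 + 7 = 37.
No other feasible combination does better.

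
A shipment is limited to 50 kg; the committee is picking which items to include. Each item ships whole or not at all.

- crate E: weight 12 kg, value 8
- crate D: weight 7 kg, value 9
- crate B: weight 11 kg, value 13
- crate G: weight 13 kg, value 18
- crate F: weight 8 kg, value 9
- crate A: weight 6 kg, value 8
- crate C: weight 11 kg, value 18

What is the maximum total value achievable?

Take crate D, crate B, crate G, crate F, and crate C: weight 7 + 11 + 13 + 8 + 11 = 50 ≤ 50, value 9 + 13 + 18 + 9 + 18 = 67.
No other feasible combination does better.

67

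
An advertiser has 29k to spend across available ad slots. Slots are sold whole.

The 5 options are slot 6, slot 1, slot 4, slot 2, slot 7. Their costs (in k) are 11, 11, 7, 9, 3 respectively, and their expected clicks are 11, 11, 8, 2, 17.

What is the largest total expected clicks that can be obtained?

Allowing fractional choices, the relaxed optimum would be about 44.0, but ad slots are indivisible.
slot 6 + slot 1 + slot 7: cost 11 + 11 + 3 = 25 ≤ 29, expected clicks 11 + 11 + 17 = 39.
slot 6 + slot 4 + slot 7: cost 11 + 7 + 3 = 21 ≤ 29, expected clicks 11 + 8 + 17 = 36.
slot 1 + slot 4 + slot 7: cost 11 + 7 + 3 = 21 ≤ 29, expected clicks 11 + 8 + 17 = 36.
Best is slot 6, slot 1, and slot 7 with total expected clicks 39.

39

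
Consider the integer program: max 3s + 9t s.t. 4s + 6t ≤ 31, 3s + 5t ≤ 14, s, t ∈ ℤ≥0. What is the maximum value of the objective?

21

(s,t)=(1,2) is feasible, giving 21.
(s,t)=(0,2) is feasible, giving 18.
(s,t)=(2,1) is feasible, giving 15.
No feasible integer point exceeds 21.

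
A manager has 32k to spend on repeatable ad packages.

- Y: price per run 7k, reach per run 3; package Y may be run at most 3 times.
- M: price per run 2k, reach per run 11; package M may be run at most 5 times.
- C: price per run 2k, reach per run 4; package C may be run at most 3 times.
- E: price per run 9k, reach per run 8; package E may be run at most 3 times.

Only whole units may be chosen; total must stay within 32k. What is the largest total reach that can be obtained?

79

M has the best ratio (11/2); taking only M gives at most 5×11 = 55 (stopped by the supply cap of 5).
Mixing does better — 5×M, 2×C, and 2×E: price 32 ≤ 32, reach 5·11 + 2·4 + 2·8 = 79.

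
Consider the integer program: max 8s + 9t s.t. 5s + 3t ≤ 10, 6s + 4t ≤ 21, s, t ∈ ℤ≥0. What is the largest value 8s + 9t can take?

(s,t)=(0,3): 5·0+3·3=9≤10, 6·0+4·3=12≤21, objective 27.
(s,t)=(0,2): 5·0+3·2=6≤10, 6·0+4·2=8≤21, objective 18.
The best lattice point is (0,3), giving 27.

27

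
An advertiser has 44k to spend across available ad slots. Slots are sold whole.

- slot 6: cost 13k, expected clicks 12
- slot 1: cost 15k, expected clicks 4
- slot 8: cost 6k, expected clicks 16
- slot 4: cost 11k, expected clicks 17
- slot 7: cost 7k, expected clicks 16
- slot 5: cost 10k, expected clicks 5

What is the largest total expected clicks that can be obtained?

61

slot 6 + slot 8 + slot 4 + slot 7: cost 13 + 6 + 11 + 7 = 37 ≤ 44, expected clicks 12 + 16 + 17 + 16 = 61.
slot 8 + slot 4 + slot 7 + slot 5: cost 6 + 11 + 7 + 10 = 34 ≤ 44, expected clicks 16 + 17 + 16 + 5 = 54.
Best is slot 6, slot 8, slot 4, and slot 7 with total expected clicks 61.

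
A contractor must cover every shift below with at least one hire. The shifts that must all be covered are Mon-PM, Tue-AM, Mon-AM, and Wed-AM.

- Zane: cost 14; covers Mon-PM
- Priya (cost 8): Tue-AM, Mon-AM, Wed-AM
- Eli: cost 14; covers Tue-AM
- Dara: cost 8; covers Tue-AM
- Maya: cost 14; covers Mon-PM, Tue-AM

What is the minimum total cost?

Choose Zane and Priya: together they cover Mon-PM, Tue-AM, Mon-AM, Wed-AM — every shift.
Total cost: 14 + 8 = 22.
No cover costs less than 22.

22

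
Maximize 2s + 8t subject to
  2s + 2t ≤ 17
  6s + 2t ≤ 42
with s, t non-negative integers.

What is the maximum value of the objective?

(s,t)=(0,8): 2·0+2·8=16≤17, 6·0+2·8=16≤42, objective 64.
(s,t)=(1,7): 2·1+2·7=16≤17, 6·1+2·7=20≤42, objective 58.
(s,t)=(0,7): 2·0+2·7=14≤17, 6·0+2·7=14≤42, objective 56.
Maximum is 64 at (s,t)=(0,8).

64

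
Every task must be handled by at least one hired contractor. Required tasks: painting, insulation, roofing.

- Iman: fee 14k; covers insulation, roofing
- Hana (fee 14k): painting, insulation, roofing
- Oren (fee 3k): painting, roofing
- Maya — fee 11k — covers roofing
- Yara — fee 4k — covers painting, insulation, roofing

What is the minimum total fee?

Yara alone covers painting, insulation, roofing — every task.
Total fee: 4.
No cover costs less than 4.

4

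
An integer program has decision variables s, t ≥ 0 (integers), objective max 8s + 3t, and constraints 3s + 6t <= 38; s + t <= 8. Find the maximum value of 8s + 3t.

64

(s,t)=(8,0): 3·8+6·0=24≤38, 1·8+1·0=8≤8, objective 64.
(s,t)=(7,1): 3·7+6·1=27≤38, 1·7+1·1=8≤8, objective 59.
(s,t)=(7,0): 3·7+6·0=21≤38, 1·7+1·0=7≤8, objective 56.
No feasible integer point exceeds 64.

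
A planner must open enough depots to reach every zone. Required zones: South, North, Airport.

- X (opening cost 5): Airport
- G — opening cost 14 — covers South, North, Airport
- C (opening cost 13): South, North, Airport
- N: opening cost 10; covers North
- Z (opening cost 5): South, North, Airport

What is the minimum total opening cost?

5

Z alone covers South, North, Airport — every zone.
Total opening cost: 5.
No cover costs less than 5.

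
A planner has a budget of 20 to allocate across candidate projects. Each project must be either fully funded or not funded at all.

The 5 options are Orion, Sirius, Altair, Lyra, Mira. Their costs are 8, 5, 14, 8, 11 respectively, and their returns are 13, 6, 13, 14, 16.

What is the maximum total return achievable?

30

Take Lyra and Mira: cost 8 + 11 = 19 ≤ 20, return 14 + 16 = 30.
No other feasible combination does better.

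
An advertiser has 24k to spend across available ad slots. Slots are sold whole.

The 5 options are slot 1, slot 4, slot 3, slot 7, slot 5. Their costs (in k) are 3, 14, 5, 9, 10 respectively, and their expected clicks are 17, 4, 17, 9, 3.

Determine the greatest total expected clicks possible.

43

slot 1 + slot 3 + slot 7: cost 3 + 5 + 9 = 17 ≤ 24, expected clicks 17 + 17 + 9 = 43.
slot 1 + slot 4 + slot 3: cost 3 + 14 + 5 = 22 ≤ 24, expected clicks 17 + 4 + 17 = 38.
Best is slot 1, slot 3, and slot 7 with total expected clicks 43.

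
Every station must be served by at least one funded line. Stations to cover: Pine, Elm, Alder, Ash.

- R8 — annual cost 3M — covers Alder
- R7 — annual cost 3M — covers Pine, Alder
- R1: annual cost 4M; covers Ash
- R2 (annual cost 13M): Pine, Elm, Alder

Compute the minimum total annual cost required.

17

The greedy cost-per-new-station heuristic would pick R7, R1, and R2 for 20, but a cheaper cover exists.
Choose R1 and R2: together they cover Pine, Elm, Alder, Ash — every station.
Total annual cost: 4 + 13 = 17.
No cover costs less than 17.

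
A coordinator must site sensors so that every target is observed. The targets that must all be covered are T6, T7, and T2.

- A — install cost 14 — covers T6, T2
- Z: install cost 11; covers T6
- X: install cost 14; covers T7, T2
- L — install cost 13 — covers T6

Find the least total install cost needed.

25

The greedy cost-per-new-target heuristic would pick A and X for 28, but a cheaper cover exists.
Choose Z and X: together they cover T6, T7, T2 — every target.
Total install cost: 11 + 14 = 25.
No cover costs less than 25.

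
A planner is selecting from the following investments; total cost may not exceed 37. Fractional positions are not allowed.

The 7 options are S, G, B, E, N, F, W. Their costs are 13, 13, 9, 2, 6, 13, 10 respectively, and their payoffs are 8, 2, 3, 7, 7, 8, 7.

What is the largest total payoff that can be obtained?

30

Allowing fractional choices, the relaxed optimum would be about 32.7, but investments are indivisible.
S + E + N + W: cost 13 + 2 + 6 + 10 = 31 ≤ 37, payoff 8 + 7 + 7 + 7 = 29.
S + E + N + F: cost 13 + 2 + 6 + 13 = 34 ≤ 37, payoff 8 + 7 + 7 + 8 = 30.
E + N + F + W: cost 2 + 6 + 13 + 10 = 31 ≤ 37, payoff 7 + 7 + 8 + 7 = 29.
Best is S, E, N, and F with total payoff 30.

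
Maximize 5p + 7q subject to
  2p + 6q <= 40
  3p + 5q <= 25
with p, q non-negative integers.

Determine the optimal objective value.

The continuous relaxation peaks at (8.33, 0) with value 41.67; rounding to a feasible lattice point costs some objective.
(p,q)=(8,0) is feasible, giving 40.
(p,q)=(7,0) is feasible, giving 35.
Maximum is 40 at (p,q)=(8,0).

40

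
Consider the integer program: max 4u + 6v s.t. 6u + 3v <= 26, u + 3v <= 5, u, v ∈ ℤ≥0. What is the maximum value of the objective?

16

The continuous relaxation peaks at (4.2, 0.267) with value 18.40; rounding to a feasible lattice point costs some objective.
(u,v)=(4,0): 6·4+3·0=24≤26, 1·4+3·0=4≤5, objective 16.
(u,v)=(3,0): 6·3+3·0=18≤26, 1·3+3·0=3≤5, objective 12.
The best lattice point is (4,0), giving 16.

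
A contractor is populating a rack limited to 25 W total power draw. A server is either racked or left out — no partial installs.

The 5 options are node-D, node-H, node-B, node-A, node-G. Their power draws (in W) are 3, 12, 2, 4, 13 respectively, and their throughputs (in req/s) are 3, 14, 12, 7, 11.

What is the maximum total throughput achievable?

36

Treat it as a binary knapsack problem.
Allowing fractional choices, the relaxed optimum would be about 39.4, but servers are indivisible.
node-H + node-B + node-A: power draw 12 + 2 + 4 = 18 ≤ 25, throughput 14 + 12 + 7 = 33.
node-D + node-H + node-B + node-A: power draw 3 + 12 + 2 + 4 = 21 ≤ 25, throughput 3 + 14 + 12 + 7 = 36.
node-D + node-B + node-A + node-G: power draw 3 + 2 + 4 + 13 = 22 ≤ 25, throughput 3 + 12 + 7 + 11 = 33.
Best is node-D, node-H, node-B, and node-A with total throughput 36.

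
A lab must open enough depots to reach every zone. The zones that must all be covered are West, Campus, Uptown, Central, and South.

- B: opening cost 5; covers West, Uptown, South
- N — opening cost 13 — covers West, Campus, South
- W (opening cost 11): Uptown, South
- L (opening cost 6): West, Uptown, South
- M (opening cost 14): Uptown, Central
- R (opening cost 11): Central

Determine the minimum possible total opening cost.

Choose N and M: together they cover West, Campus, Uptown, Central, South — every zone.
Total opening cost: 13 + 14 = 27.

27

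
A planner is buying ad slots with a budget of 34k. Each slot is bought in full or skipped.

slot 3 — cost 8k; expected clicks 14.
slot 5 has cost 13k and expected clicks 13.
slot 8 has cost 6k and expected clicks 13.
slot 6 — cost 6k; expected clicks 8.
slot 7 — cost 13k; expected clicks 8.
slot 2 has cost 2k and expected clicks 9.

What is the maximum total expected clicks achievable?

Take slot 3, slot 5, slot 8, and slot 2: cost 8 + 13 + 6 + 2 = 29 ≤ 34, expected clicks 14 + 13 + 13 + 9 = 49.
No other feasible combination does better.

49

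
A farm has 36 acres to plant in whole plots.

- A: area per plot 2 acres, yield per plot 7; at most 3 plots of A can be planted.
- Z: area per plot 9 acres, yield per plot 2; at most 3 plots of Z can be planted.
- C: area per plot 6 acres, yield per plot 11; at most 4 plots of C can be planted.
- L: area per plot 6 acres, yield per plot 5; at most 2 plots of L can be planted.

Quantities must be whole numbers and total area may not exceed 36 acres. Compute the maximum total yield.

70

A has the best ratio (7/2); taking only A gives at most 3×7 = 21 (stopped by the supply cap of 3).
Mixing does better — 3×A, 4×C, and 1×L: area 36 ≤ 36, yield 3·7 + 4·11 + 1·5 = 70.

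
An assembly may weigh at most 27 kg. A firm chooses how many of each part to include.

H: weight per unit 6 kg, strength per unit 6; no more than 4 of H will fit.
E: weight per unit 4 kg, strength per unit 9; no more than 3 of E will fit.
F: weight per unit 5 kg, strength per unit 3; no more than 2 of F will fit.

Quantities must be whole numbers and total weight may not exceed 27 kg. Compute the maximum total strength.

This is a bounded integer knapsack.
1×H, 3×E, and 1×F: weight 23 ≤ 27, strength 1·6 + 3·9 + 1·3 = 36.
2×H and 3×E: weight 24 ≤ 27, strength 2·6 + 3·9 = 39.
Best is 39.

39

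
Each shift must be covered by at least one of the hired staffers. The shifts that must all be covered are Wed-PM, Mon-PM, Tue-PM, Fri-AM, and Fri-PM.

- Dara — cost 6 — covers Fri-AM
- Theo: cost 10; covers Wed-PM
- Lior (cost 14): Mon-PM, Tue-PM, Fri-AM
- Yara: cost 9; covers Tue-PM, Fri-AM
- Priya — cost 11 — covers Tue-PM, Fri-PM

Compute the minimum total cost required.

This is a weighted set-cover instance.
The greedy cost-per-new-shift heuristic would pick Yara, Theo, Priya, and Lior for 44, but a cheaper cover exists.
Choose Theo, Lior, and Priya: together they cover Wed-PM, Mon-PM, Tue-PM, Fri-AM, Fri-PM — every shift.
Total cost: 10 + 14 + 11 = 35.
No cover costs less than 35.

35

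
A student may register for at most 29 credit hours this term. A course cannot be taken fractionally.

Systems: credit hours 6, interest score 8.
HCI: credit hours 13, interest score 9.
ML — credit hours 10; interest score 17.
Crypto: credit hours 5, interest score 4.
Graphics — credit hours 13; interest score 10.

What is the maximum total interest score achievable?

Treat it as a binary knapsack problem.
Allowing fractional choices, the relaxed optimum would be about 35.2, but courses are indivisible.
Systems + HCI + ML: credit hours 6 + 13 + 10 = 29 ≤ 29, interest score 8 + 9 + 17 = 34.
ML + Crypto + Graphics: credit hours 10 + 5 + 13 = 28 ≤ 29, interest score 17 + 4 + 10 = 31.
Systems + ML + Graphics: credit hours 6 + 10 + 13 = 29 ≤ 29, interest score 8 + 17 + 10 = 35.
Best is Systems, ML, and Graphics with total interest score 35.

35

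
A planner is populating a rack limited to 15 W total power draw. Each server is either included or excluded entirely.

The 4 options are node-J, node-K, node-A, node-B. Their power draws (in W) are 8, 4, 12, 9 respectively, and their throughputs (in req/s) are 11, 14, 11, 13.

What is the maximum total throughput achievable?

This is an integer program with binary decision variables.
Take node-K and node-B: power draw 4 + 9 = 13 ≤ 15, throughput 14 + 13 = 27.
No other feasible combination does better.

27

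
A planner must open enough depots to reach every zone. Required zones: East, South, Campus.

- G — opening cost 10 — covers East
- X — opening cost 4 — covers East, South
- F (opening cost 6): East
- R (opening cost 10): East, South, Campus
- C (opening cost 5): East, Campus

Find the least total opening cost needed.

Choose X and C: together they cover East, South, Campus — every zone.
Total opening cost: 4 + 5 = 9.
No cover costs less than 9.

9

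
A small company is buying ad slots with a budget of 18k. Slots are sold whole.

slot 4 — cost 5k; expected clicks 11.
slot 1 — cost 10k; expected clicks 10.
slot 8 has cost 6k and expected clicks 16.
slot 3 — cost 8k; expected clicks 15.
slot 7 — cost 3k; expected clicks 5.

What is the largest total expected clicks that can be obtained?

Allowing fractional choices, the relaxed optimum would be about 40.1, but ad slots are indivisible.
slot 8 + slot 3: cost 6 + 8 = 14 ≤ 18, expected clicks 16 + 15 = 31.
slot 4 + slot 8 + slot 7: cost 5 + 6 + 3 = 14 ≤ 18, expected clicks 11 + 16 + 5 = 32.
slot 8 + slot 3 + slot 7: cost 6 + 8 + 3 = 17 ≤ 18, expected clicks 16 + 15 + 5 = 36.
Best is slot 8, slot 3, and slot 7 with total expected clicks 36.

36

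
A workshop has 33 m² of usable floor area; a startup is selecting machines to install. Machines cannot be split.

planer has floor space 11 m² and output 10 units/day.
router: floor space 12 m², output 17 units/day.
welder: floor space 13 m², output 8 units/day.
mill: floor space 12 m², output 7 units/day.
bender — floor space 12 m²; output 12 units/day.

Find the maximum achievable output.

29

Allowing fractional choices, the relaxed optimum would be about 37.2, but machines are indivisible.
router + welder: floor space 12 + 13 = 25 ≤ 33, output 17 + 8 = 25.
planer + router: floor space 11 + 12 = 23 ≤ 33, output 10 + 17 = 27.
router + bender: floor space 12 + 12 = 24 ≤ 33, output 17 + 12 = 29.
Best is router and bender with total output 29.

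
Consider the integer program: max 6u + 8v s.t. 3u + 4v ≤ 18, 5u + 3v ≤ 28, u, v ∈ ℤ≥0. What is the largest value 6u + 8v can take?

(u,v)=(2,3) is feasible, giving 36.
(u,v)=(3,2) is feasible, giving 34.
(u,v)=(1,3) is feasible, giving 30.
Maximum is 36 at (u,v)=(2,3).

36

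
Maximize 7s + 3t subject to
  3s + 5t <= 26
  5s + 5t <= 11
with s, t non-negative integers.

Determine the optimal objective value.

14

The continuous relaxation peaks at (2.2, 0) with value 15.40; rounding to a feasible lattice point costs some objective.
(s,t)=(2,0): 3·2+5·0=6≤26, 5·2+5·0=10≤11, objective 14.
(s,t)=(1,1): 3·1+5·1=8≤26, 5·1+5·1=10≤11, objective 10.
No feasible integer point exceeds 14.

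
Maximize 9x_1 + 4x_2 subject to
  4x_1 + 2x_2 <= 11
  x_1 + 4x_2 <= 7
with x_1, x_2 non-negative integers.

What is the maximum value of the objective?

The continuous relaxation peaks at (2.75, 0) with value 24.75; rounding to a feasible lattice point costs some objective.
(x_1,x_2)=(2,1): 4·2+2·1=10≤11, 1·2+4·1=6≤7, objective 22.
(x_1,x_2)=(2,0): 4·2+2·0=8≤11, 1·2+4·0=2≤7, objective 18.
No feasible integer point exceeds 22.

22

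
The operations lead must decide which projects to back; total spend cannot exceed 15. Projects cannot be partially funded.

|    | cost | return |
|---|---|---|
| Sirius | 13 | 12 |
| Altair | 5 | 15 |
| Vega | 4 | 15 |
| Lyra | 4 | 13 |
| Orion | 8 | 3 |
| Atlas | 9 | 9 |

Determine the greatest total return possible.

Treat it as a binary knapsack problem.
Allowing fractional choices, the relaxed optimum would be about 45.0, but projects are indivisible.
Altair + Vega + Lyra: cost 5 + 4 + 4 = 13 ≤ 15, return 15 + 15 + 13 = 43.
Altair + Vega: cost 5 + 4 = 9 ≤ 15, return 15 + 15 = 30.
Best is Altair, Vega, and Lyra with total return 43.

43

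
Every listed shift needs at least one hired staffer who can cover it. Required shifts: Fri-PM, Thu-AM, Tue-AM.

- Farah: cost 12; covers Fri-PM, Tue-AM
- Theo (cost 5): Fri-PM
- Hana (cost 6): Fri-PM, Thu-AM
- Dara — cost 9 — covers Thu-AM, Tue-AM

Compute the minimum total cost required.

The greedy cost-per-new-shift heuristic would pick Hana and Dara for 15, but a cheaper cover exists.
Choose Theo and Dara: together they cover Fri-PM, Thu-AM, Tue-AM — every shift.
Total cost: 5 + 9 = 14.
No cover costs less than 14.

14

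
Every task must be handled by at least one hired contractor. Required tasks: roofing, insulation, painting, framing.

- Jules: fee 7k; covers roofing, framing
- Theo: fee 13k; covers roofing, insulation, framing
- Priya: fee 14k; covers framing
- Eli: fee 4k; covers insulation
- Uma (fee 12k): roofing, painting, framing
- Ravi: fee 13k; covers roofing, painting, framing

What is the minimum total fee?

The greedy cost-per-new-task heuristic would pick Jules, Eli, and Uma for 23, but a cheaper cover exists.
Choose Eli and Uma: together they cover roofing, insulation, painting, framing — every task.
Total fee: 4 + 12 = 16.
No cover costs less than 16.

16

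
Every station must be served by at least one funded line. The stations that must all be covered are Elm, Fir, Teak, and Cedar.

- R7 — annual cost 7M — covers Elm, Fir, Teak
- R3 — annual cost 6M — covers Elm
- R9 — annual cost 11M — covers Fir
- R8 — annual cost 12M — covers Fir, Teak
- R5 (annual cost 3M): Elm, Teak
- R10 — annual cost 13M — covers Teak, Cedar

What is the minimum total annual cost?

The greedy cost-per-new-station heuristic would pick R5, R7, and R10 for 23, but a cheaper cover exists.
Choose R7 and R10: together they cover Elm, Fir, Teak, Cedar — every station.
Total annual cost: 7 + 13 = 20.
No cover costs less than 20.

20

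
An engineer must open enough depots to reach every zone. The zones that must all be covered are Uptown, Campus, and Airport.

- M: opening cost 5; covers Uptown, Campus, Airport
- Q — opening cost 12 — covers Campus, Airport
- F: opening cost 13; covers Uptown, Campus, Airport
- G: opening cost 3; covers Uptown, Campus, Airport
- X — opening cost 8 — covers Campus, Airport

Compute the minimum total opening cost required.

G alone covers Uptown, Campus, Airport — every zone.
Total opening cost: 3.
No cover costs less than 3.

3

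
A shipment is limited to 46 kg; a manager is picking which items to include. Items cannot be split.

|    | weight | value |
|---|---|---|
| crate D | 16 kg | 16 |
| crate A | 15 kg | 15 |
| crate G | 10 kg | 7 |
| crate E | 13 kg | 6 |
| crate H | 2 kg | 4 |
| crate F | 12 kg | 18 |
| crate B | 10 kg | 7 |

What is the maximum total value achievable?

53

crate D + crate A + crate F: weight 16 + 15 + 12 = 43 ≤ 46, value 16 + 15 + 18 = 49.
crate D + crate A + crate H + crate F: weight 16 + 15 + 2 + 12 = 45 ≤ 46, value 16 + 15 + 4 + 18 = 53.
Best is crate D, crate A, crate H, and crate F with total value 53.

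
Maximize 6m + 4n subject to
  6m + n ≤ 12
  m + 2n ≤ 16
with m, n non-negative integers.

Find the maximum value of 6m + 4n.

(m,n)=(0,8): 6·0+1·8=8≤12, 1·0+2·8=16≤16, objective 32.
(m,n)=(1,6): 6·1+1·6=12≤12, 1·1+2·6=13≤16, objective 30.
No feasible integer point exceeds 32.

32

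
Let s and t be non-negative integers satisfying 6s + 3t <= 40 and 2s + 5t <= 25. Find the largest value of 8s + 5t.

Relaxing integrality, the LP optimum is 56.25 at (s,t) = (5.21, 2.92), which is not an integer point.
(s,t)=(5,3): 6·5+3·3=39≤40, 2·5+5·3=25≤25, objective 55.
(s,t)=(6,1): 6·6+3·1=39≤40, 2·6+5·1=17≤25, objective 53.
(s,t)=(5,2): 6·5+3·2=36≤40, 2·5+5·2=20≤25, objective 50.
No feasible integer point exceeds 55.

55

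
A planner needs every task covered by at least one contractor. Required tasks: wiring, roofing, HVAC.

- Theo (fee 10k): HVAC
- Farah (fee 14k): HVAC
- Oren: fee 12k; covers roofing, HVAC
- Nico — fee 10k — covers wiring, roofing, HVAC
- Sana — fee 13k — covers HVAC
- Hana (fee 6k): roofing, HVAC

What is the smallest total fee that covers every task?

Nico alone covers wiring, roofing, HVAC — every task.
Total fee: 10.

10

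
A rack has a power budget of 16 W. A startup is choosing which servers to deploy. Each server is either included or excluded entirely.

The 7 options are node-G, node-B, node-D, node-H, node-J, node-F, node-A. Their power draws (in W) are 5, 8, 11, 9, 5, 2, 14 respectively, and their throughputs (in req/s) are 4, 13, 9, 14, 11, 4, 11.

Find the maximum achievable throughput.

This is an integer program with binary decision variables.
Take node-H, node-J, and node-F: power draw 9 + 5 + 2 = 16 ≤ 16, throughput 14 + 11 + 4 = 29.
No other feasible combination does better.

29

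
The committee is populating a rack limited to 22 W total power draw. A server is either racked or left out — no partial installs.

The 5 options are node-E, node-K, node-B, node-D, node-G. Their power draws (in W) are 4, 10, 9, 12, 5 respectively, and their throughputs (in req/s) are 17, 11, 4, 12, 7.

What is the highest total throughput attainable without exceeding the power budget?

36

Allowing fractional choices, the relaxed optimum would be about 38.0, but servers are indivisible.
node-E + node-D + node-G: power draw 4 + 12 + 5 = 21 ≤ 22, throughput 17 + 12 + 7 = 36.
node-E + node-K + node-G: power draw 4 + 10 + 5 = 19 ≤ 22, throughput 17 + 11 + 7 = 35.
Best is node-E, node-D, and node-G with total throughput 36.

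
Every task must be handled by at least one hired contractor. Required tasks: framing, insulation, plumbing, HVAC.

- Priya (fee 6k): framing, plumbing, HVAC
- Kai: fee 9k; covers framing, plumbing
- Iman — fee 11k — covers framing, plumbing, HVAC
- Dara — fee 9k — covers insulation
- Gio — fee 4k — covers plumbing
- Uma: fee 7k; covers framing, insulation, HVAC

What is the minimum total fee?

The greedy cost-per-new-task heuristic would pick Priya and Uma for 13, but a cheaper cover exists.
Choose Gio and Uma: together they cover framing, insulation, plumbing, HVAC — every task.
Total fee: 4 + 7 = 11.
No cover costs less than 11.

11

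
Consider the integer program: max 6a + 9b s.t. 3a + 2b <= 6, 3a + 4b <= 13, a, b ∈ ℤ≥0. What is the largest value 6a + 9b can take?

27

(a,b)=(0,3) is feasible, giving 27.
(a,b)=(0,2) is feasible, giving 18.
No feasible integer point exceeds 27.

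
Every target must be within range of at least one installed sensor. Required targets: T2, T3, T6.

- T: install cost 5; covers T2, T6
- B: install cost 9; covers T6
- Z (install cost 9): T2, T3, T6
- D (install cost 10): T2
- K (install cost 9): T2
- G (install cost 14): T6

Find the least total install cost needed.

This is an integer covering problem.
The greedy cost-per-new-target heuristic would pick T and Z for 14, but a cheaper cover exists.
Z alone covers T2, T3, T6 — every target.
Total install cost: 9.
No cover costs less than 9.

9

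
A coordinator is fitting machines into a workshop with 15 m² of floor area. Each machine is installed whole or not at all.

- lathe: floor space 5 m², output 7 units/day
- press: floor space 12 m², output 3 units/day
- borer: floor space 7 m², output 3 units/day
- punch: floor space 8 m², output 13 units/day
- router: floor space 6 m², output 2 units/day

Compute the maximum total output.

Take lathe and punch: floor space 5 + 8 = 13 ≤ 15, output 7 + 13 = 20.
No other feasible combination does better.

20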